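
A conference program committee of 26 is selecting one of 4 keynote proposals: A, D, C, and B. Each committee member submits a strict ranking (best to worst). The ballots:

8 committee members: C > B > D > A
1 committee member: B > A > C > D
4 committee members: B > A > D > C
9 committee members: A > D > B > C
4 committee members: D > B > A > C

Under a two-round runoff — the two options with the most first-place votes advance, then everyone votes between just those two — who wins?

A

Round 1 first-place votes: A 9, D 4, C 8, B 5.
A and C advance.
Runoff: A is preferred to C by 18 voters; C by 8.
A wins the runoff.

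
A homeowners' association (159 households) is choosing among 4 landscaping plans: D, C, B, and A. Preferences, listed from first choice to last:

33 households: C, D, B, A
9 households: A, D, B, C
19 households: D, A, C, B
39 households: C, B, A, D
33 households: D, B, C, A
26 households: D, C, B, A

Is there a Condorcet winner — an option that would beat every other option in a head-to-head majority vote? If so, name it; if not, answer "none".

D

D vs C: 87–72 for D.
D vs B: 120–39 for D.
D vs A: 111–48 for D.
D beats every other option head-to-head.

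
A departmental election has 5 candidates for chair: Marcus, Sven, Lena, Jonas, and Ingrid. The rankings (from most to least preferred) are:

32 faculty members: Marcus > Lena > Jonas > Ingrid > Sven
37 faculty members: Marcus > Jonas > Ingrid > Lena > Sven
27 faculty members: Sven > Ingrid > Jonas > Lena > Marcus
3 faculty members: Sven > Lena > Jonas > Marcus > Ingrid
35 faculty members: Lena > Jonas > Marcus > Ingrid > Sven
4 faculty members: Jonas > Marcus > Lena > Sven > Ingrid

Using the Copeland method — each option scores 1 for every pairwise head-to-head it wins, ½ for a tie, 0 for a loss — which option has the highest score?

Marcus: beats Sven, Lena, and Ingrid; ties Jonas → score 3.5.
Sven: loses to Marcus, Lena, Jonas, and Ingrid → score 0.
Lena: beats Sven, Jonas, and Ingrid; loses to Marcus → score 3.
Jonas: beats Sven and Ingrid; ties Marcus; loses to Lena → score 2.5.
Ingrid: beats Sven; loses to Marcus, Lena, and Jonas → score 1.
Marcus has the best pairwise record.

Marcus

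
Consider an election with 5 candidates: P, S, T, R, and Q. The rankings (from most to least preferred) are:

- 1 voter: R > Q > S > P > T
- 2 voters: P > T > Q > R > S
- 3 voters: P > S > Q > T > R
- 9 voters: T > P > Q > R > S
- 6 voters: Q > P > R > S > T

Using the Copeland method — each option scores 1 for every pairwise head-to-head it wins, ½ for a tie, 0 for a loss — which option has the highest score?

P

P: beats S, T, R, and Q → score 4.
S: loses to P, T, R, and Q → score 0.
T: beats S, R, and Q; loses to P → score 3.
R: beats S; loses to P, T, and Q → score 1.
Q: beats S and R; loses to P and T → score 2.
P has the best pairwise record.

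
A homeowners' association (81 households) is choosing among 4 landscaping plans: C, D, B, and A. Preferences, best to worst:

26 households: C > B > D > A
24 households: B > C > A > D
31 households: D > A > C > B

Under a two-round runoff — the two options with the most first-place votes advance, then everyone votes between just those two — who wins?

Round 1 first-place votes: C 26, D 31, B 24, A 0.
D and C advance.
Runoff: D is preferred to C by 31 voters; C by 50.
C wins the runoff.

C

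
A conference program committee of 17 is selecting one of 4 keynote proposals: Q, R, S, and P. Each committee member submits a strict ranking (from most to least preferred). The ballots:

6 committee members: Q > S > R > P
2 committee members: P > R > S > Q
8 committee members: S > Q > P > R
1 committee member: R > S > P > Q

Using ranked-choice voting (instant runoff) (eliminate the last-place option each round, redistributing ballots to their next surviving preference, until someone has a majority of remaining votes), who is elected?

S

Round 1: Q 6, R 1, S 8, P 2. Eliminate R.
Round 2: Q 6, S 9, P 2. S has a majority.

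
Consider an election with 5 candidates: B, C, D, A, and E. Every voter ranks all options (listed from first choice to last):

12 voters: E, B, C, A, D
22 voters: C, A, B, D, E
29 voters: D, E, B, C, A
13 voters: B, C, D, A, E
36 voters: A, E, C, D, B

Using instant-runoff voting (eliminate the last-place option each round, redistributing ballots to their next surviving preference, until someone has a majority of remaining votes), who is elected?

A

Round 1: B 13, C 22, D 29, A 36, E 12. Eliminate E.
Round 2: B 25, C 22, D 29, A 36. Eliminate C.
Round 3: B 25, D 29, A 58. A has a majority.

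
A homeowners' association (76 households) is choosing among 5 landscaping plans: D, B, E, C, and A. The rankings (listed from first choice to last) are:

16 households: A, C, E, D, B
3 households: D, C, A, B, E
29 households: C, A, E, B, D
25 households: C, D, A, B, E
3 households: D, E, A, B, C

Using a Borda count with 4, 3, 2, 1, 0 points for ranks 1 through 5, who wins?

D: 16·1 + 3·4 + 29·0 + 25·3 + 3·4 = 115
B: 16·0 + 3·1 + 29·1 + 25·1 + 3·1 = 60
E: 16·2 + 3·0 + 29·2 + 25·0 + 3·3 = 99
C: 16·3 + 3·3 + 29·4 + 25·4 + 3·0 = 273
A: 16·4 + 3·2 + 29·3 + 25·2 + 3·2 = 213
C has the highest Borda score (273).

C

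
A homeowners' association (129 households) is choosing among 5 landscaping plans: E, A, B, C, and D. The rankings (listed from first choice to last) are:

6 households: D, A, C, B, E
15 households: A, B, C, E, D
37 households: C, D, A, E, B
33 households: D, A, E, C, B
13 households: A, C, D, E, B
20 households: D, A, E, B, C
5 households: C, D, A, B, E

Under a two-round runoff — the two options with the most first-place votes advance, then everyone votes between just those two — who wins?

C

Round 1 first-place votes: E 0, A 28, B 0, C 42, D 59.
D and C advance.
Runoff: D is preferred to C by 59 voters; C by 70.
C wins the runoff.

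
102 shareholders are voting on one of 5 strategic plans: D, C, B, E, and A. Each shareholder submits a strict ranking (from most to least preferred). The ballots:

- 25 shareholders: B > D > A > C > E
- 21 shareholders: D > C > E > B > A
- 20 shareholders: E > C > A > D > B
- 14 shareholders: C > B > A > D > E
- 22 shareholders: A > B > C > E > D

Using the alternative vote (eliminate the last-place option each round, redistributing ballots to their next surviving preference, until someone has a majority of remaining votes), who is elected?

Round 1: D 21, C 14, B 25, E 20, A 22. Eliminate C.
Round 2: D 21, B 39, E 20, A 22. Eliminate E.
Round 3: D 21, B 39, A 42. Eliminate D.
Round 4: B 60, A 42. B has a majority.

B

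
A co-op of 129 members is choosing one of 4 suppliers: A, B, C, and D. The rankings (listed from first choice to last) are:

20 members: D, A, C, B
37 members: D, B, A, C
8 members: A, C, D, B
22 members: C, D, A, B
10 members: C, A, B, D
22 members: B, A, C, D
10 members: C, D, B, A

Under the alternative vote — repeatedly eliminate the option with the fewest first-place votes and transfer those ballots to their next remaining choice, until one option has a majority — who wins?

Round 1: A 8, B 22, C 42, D 57. Eliminate A.
Round 2: B 22, C 50, D 57. Eliminate B.
Round 3: C 72, D 57. C has a majority.

C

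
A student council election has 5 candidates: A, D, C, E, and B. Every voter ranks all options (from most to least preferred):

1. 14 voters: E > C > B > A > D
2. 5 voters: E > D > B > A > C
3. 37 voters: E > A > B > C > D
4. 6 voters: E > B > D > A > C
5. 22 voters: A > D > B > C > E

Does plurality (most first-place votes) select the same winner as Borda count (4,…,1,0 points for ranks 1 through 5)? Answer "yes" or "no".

Plurality — first-place votes: A 22, D 0, C 0, E 62, B 0. Winner: E.
Borda — scores: A 224, D 93, C 101, E 248, B 174. Winner: E.
The two methods agree.

yes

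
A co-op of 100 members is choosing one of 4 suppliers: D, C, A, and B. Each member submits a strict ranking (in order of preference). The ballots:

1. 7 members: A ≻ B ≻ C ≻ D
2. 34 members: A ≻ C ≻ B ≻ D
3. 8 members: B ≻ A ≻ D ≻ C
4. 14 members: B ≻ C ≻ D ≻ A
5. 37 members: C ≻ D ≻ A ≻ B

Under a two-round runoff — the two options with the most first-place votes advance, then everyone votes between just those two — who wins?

C

Round 1 first-place votes: D 0, C 37, A 41, B 22.
A and C advance.
Runoff: A is preferred to C by 49 voters; C by 51.
C wins the runoff.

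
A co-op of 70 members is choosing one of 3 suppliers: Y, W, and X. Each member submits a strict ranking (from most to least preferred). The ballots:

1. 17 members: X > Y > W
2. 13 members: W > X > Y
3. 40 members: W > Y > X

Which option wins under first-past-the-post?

First-place votes: Y 0, W 53, X 17.
W has the most first-place votes.

W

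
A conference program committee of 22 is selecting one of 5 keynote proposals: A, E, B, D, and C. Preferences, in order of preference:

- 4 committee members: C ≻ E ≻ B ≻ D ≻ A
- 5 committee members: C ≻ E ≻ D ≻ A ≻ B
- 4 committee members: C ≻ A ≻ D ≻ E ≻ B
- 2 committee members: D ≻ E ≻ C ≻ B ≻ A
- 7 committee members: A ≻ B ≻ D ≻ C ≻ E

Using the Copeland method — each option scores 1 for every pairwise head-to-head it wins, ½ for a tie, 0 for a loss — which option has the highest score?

A: beats B; ties E and D; loses to C → score 2.
E: beats B; ties A; loses to D and C → score 1.5.
B: ties D; loses to A, E, and C → score 0.5.
D: beats E; ties A and B; loses to C → score 2.
C: beats A, E, B, and D → score 4.
C has the best pairwise record.

C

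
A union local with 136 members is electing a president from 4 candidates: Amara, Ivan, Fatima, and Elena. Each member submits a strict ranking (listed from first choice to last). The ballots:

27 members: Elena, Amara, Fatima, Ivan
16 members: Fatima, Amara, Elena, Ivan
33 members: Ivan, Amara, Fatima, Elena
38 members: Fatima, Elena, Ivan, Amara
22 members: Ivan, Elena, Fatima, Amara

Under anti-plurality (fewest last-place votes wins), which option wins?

Last-place votes: Amara 60, Ivan 43, Fatima 0, Elena 33.
Fatima is ranked last by the fewest voters, so Fatima wins.

Fatima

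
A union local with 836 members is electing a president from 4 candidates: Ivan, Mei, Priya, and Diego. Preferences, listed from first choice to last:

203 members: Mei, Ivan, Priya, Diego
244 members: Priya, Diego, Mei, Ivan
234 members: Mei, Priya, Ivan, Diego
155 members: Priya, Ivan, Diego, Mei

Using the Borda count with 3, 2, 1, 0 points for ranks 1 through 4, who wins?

Priya

Ivan: 203·2 + 244·0 + 234·1 + 155·2 = 950
Mei: 203·3 + 244·1 + 234·3 + 155·0 = 1555
Priya: 203·1 + 244·3 + 234·2 + 155·3 = 1868
Diego: 203·0 + 244·2 + 234·0 + 155·1 = 643
Priya has the highest Borda score (1868).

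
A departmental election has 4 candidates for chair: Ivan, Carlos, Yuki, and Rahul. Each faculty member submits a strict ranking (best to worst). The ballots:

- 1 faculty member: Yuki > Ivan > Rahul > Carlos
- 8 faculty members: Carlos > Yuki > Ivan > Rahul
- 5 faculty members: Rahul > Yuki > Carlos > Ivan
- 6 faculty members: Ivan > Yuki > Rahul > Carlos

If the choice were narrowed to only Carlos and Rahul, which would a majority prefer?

Voters preferring Carlos to Rahul: 8; preferring Rahul to Carlos: 12.
Rahul wins the head-to-head.

Rahul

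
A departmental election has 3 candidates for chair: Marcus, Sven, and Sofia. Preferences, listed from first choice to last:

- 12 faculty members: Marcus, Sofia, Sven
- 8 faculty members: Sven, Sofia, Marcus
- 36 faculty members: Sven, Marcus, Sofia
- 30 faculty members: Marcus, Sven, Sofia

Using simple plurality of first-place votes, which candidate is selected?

Sven

First-place votes: Marcus 42, Sven 44, Sofia 0.
Sven has the most first-place votes.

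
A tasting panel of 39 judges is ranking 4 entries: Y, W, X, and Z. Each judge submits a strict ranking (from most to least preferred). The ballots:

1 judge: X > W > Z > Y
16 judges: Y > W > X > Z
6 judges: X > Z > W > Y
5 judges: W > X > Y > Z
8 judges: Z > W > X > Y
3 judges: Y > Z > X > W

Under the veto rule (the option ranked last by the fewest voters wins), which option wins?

X

Last-place votes: Y 15, W 3, X 0, Z 21.
X is ranked last by the fewest voters, so X wins.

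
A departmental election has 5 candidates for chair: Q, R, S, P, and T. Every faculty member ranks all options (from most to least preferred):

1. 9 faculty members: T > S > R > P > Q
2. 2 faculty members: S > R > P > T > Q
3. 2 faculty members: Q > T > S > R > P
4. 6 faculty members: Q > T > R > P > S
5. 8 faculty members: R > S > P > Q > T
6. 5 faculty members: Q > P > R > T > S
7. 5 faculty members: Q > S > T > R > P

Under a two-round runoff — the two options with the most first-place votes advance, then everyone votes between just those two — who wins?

Round 1 first-place votes: Q 18, R 8, S 2, P 0, T 9.
Q and T advance.
Runoff: Q is preferred to T by 26 voters; T by 11.
Q wins the runoff.

Q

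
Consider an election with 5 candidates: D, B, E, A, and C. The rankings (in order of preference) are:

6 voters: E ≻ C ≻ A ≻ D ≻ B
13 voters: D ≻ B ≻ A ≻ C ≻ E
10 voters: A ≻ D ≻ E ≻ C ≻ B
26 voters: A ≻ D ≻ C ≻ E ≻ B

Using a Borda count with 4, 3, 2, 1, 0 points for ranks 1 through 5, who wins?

D: 6·1 + 13·4 + 10·3 + 26·3 = 166
B: 6·0 + 13·3 + 10·0 + 26·0 = 39
E: 6·4 + 13·0 + 10·2 + 26·1 = 70
A: 6·2 + 13·2 + 10·4 + 26·4 = 182
C: 6·3 + 13·1 + 10·1 + 26·2 = 93
A has the highest Borda score (182).

A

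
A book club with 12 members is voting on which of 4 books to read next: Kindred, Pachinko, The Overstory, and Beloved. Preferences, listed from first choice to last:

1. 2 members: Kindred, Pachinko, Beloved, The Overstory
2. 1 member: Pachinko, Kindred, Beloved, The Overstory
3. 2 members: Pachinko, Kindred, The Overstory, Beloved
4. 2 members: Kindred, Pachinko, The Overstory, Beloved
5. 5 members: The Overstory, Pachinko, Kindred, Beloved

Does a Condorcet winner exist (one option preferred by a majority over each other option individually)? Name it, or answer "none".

Pachinko

Pachinko vs Kindred: 8–4 for Pachinko.
Pachinko vs The Overstory: 7–5 for Pachinko.
Pachinko vs Beloved: 12–0 for Pachinko.
Pachinko beats every other option head-to-head.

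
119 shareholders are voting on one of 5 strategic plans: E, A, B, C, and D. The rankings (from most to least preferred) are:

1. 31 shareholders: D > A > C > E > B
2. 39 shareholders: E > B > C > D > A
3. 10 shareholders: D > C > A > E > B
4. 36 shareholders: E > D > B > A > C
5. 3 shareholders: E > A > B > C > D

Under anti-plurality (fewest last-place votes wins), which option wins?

Last-place votes: E 0, A 39, B 41, C 36, D 3.
E is ranked last by the fewest voters, so E wins.

E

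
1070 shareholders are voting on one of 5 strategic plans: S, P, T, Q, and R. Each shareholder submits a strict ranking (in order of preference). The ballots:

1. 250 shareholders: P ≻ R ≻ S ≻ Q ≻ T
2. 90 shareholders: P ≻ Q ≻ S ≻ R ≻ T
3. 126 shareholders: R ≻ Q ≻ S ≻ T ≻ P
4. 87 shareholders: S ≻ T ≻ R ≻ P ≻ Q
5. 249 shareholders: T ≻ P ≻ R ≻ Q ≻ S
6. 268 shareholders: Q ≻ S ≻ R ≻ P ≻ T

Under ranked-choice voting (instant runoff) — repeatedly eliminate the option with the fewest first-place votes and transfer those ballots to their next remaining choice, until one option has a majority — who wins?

Round 1: S 87, P 340, T 249, Q 268, R 126. Eliminate S.
Round 2: P 340, T 336, Q 268, R 126. Eliminate R.
Round 3: P 340, T 336, Q 394. Eliminate T.
Round 4: P 676, Q 394. P has a majority.

P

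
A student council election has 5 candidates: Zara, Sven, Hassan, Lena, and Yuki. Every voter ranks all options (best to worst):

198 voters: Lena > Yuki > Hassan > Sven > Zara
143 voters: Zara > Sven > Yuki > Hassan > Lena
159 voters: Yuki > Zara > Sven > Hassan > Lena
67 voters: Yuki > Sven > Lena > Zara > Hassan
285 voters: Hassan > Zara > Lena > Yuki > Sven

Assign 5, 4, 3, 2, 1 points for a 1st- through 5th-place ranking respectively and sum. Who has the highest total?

Zara: 198·1 + 143·5 + 159·4 + 67·2 + 285·4 = 2823
Sven: 198·2 + 143·4 + 159·3 + 67·4 + 285·1 = 1998
Hassan: 198·3 + 143·2 + 159·2 + 67·1 + 285·5 = 2690
Lena: 198·5 + 143·1 + 159·1 + 67·3 + 285·3 = 2348
Yuki: 198·4 + 143·3 + 159·5 + 67·5 + 285·2 = 2921
Yuki has the highest Borda score (2921).

Yuki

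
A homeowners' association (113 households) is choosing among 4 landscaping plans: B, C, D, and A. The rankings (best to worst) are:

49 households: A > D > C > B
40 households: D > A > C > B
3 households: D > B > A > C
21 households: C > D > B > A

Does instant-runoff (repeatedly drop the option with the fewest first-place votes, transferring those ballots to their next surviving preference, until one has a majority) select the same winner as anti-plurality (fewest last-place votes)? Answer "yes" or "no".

Instant-runoff — R1 B 0, C 21, D 43, A 49 (B out); R2 C 21, D 43, A 49 (C out); R3 D 64, A 49 (D winner). Winner: D.
Anti-plurality — last-place votes: B 89, C 3, D 0, A 21. Winner: D.
The two methods agree.

yes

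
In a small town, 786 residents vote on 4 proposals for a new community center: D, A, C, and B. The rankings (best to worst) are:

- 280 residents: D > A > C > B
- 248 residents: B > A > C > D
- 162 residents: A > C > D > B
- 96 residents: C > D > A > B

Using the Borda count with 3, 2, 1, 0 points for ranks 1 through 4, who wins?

A

D: 280·3 + 248·0 + 162·1 + 96·2 = 1194
A: 280·2 + 248·2 + 162·3 + 96·1 = 1638
C: 280·1 + 248·1 + 162·2 + 96·3 = 1140
B: 280·0 + 248·3 + 162·0 + 96·0 = 744
A has the highest Borda score (1638).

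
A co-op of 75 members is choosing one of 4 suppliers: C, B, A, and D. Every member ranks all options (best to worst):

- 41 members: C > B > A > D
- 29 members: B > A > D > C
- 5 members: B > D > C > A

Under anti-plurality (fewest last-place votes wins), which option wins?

B

Last-place votes: C 29, B 0, A 5, D 41.
B is ranked last by the fewest voters, so B wins.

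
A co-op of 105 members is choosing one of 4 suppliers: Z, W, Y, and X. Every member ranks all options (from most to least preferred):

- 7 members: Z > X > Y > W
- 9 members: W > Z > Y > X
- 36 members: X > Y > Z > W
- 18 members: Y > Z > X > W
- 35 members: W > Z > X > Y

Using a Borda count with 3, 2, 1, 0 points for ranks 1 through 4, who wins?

Z

Z: 7·3 + 9·2 + 36·1 + 18·2 + 35·2 = 181
W: 7·0 + 9·3 + 36·0 + 18·0 + 35·3 = 132
Y: 7·1 + 9·1 + 36·2 + 18·3 + 35·0 = 142
X: 7·2 + 9·0 + 36·3 + 18·1 + 35·1 = 175
Z has the highest Borda score (181).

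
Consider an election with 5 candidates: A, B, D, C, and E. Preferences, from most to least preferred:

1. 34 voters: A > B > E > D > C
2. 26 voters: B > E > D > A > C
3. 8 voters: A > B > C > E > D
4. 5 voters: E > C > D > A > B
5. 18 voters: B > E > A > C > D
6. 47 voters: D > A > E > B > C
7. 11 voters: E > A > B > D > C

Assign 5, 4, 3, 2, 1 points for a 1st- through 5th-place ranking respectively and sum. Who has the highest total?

A

A: 34·5 + 26·2 + 8·5 + 5·2 + 18·3 + 47·4 + 11·4 = 558
B: 34·4 + 26·5 + 8·4 + 5·1 + 18·5 + 47·2 + 11·3 = 520
D: 34·2 + 26·3 + 8·1 + 5·3 + 18·1 + 47·5 + 11·2 = 444
C: 34·1 + 26·1 + 8·3 + 5·4 + 18·2 + 47·1 + 11·1 = 198
E: 34·3 + 26·4 + 8·2 + 5·5 + 18·4 + 47·3 + 11·5 = 515
A has the highest Borda score (558).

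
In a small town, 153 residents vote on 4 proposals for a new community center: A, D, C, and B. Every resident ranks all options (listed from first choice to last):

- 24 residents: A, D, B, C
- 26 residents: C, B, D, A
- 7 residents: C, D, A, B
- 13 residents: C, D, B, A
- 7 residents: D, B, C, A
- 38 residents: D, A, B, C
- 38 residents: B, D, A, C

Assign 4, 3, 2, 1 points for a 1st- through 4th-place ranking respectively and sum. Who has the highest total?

D

A: 24·4 + 26·1 + 7·2 + 13·1 + 7·1 + 38·3 + 38·2 = 346
D: 24·3 + 26·2 + 7·3 + 13·3 + 7·4 + 38·4 + 38·3 = 478
C: 24·1 + 26·4 + 7·4 + 13·4 + 7·2 + 38·1 + 38·1 = 298
B: 24·2 + 26·3 + 7·1 + 13·2 + 7·3 + 38·2 + 38·4 = 408
D has the highest Borda score (478).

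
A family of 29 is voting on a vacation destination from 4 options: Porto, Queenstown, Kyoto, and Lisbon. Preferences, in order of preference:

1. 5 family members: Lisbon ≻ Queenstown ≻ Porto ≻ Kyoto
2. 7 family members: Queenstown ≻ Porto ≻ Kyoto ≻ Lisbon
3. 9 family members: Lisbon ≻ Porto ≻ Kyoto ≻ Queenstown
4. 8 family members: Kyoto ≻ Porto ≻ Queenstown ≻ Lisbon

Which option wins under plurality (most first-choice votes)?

Lisbon

First-place votes: Porto 0, Queenstown 7, Kyoto 8, Lisbon 14.
Lisbon has the most first-place votes.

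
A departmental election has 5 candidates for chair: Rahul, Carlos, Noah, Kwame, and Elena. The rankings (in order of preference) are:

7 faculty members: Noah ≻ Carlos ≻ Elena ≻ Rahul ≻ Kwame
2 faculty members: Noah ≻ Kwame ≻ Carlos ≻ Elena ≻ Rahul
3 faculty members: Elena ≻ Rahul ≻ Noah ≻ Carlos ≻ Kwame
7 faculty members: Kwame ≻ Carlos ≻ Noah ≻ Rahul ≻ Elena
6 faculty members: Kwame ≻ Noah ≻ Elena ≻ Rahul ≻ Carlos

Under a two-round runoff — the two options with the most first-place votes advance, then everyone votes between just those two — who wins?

Round 1 first-place votes: Rahul 0, Carlos 0, Noah 9, Kwame 13, Elena 3.
Kwame and Noah advance.
Runoff: Kwame is preferred to Noah by 13 voters; Noah by 12.
Kwame wins the runoff.

Kwame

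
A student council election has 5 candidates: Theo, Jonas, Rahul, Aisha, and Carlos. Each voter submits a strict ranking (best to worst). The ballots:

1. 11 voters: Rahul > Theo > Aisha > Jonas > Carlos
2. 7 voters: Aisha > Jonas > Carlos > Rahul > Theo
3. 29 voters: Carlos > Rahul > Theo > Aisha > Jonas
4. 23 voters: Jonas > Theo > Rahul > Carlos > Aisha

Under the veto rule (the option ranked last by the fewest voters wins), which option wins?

Rahul

Last-place votes: Theo 7, Jonas 29, Rahul 0, Aisha 23, Carlos 11.
Rahul is ranked last by the fewest voters, so Rahul wins.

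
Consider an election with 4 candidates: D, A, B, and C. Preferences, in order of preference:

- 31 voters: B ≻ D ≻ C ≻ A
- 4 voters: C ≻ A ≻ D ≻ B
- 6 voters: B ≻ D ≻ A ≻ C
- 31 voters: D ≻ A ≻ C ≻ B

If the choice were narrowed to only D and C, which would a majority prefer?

Voters preferring D to C: 68; preferring C to D: 4.
D wins the head-to-head.

D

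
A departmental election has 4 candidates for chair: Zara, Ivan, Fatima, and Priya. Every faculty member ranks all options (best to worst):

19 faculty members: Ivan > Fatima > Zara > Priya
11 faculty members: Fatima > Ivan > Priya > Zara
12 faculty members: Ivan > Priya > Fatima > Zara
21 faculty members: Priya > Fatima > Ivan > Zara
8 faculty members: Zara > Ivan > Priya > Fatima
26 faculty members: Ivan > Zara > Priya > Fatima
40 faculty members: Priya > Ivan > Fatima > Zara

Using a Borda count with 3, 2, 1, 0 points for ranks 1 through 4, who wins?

Zara: 19·1 + 11·0 + 12·0 + 21·0 + 8·3 + 26·2 + 40·0 = 95
Ivan: 19·3 + 11·2 + 12·3 + 21·1 + 8·2 + 26·3 + 40·2 = 310
Fatima: 19·2 + 11·3 + 12·1 + 21·2 + 8·0 + 26·0 + 40·1 = 165
Priya: 19·0 + 11·1 + 12·2 + 21·3 + 8·1 + 26·1 + 40·3 = 252
Ivan has the highest Borda score (310).

Ivan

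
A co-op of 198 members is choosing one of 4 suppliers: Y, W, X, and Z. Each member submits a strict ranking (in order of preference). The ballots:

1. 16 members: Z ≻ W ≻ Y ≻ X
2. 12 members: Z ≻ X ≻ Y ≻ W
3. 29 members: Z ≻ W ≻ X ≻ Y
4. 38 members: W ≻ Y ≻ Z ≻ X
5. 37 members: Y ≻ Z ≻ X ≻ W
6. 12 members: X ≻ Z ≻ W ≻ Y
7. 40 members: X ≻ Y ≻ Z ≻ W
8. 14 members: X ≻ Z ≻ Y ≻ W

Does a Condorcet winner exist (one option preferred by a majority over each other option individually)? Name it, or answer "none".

none

Checking pairwise contests:
X beats Y 107–91.
Y beats W 103–95.
Z beats X 132–66.
Y beats Z 115–83.
Every option loses at least one head-to-head, so there is no Condorcet winner.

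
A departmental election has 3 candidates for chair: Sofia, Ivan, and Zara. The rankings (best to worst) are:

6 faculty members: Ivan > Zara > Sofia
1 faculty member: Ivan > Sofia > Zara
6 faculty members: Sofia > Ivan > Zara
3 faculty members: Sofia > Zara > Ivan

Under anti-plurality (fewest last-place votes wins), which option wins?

Ivan

Last-place votes: Sofia 6, Ivan 3, Zara 7.
Ivan is ranked last by the fewest voters, so Ivan wins.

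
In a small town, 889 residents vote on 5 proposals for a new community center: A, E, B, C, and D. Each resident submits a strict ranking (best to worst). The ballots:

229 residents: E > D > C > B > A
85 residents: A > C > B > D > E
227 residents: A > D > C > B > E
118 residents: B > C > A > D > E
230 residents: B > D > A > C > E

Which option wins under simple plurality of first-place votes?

B

First-place votes: A 312, E 229, B 348, C 0, D 0.
B has the most first-place votes.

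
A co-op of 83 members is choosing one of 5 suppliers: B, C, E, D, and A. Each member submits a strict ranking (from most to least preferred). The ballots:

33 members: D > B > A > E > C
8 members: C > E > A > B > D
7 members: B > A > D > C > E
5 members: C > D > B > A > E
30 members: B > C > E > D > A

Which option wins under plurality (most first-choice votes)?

B

First-place votes: B 37, C 13, E 0, D 33, A 0.
B has the most first-place votes.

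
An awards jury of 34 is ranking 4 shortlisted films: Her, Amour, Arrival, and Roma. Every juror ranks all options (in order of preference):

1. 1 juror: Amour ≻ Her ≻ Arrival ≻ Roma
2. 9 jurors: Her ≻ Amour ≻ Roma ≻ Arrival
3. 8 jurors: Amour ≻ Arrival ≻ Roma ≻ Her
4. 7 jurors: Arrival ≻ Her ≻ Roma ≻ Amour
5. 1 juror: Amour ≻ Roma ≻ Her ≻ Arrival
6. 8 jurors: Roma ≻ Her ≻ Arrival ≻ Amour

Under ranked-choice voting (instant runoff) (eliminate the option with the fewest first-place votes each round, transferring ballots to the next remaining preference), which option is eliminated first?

Round 1: Her 9, Amour 10, Arrival 7, Roma 8. Eliminate Arrival.

Arrival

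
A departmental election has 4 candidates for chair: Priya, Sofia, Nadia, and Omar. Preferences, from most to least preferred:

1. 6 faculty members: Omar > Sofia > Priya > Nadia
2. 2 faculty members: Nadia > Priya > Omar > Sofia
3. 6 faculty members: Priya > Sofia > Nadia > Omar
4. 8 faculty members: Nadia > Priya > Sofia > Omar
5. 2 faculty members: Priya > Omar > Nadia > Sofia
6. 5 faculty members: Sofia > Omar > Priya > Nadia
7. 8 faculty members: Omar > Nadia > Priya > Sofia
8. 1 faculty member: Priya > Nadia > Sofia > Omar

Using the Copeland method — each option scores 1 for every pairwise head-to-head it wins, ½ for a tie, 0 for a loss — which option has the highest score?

Priya: beats Sofia and Nadia; ties Omar → score 2.5.
Sofia: beats Omar; loses to Priya and Nadia → score 1.
Nadia: beats Sofia; loses to Priya and Omar → score 1.
Omar: beats Nadia; ties Priya; loses to Sofia → score 1.5.
Priya has the best pairwise record.

Priya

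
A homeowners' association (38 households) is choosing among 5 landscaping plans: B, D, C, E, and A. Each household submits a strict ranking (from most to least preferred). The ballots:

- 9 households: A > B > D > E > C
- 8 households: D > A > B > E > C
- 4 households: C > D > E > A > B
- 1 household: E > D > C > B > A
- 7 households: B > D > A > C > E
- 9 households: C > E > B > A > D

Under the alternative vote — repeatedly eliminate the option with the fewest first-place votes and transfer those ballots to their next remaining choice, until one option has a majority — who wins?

Round 1: B 7, D 8, C 13, E 1, A 9. Eliminate E.
Round 2: B 7, D 9, C 13, A 9. Eliminate B.
Round 3: D 16, C 13, A 9. Eliminate A.
Round 4: D 25, C 13. D has a majority.

D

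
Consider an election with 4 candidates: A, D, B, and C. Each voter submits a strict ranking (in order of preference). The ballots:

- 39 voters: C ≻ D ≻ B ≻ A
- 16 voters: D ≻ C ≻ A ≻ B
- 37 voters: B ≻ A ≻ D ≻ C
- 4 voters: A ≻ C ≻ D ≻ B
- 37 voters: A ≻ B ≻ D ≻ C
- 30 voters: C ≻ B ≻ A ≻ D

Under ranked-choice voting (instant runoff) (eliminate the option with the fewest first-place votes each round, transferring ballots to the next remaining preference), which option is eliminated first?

D

Round 1: A 41, D 16, B 37, C 69. Eliminate D.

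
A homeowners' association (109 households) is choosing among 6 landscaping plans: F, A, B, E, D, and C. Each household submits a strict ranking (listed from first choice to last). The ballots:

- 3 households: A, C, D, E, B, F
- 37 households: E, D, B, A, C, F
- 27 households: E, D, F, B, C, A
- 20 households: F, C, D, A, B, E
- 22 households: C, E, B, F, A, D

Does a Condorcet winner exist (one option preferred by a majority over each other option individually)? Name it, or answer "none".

E vs F: 89–20 for E.
E vs A: 86–23 for E.
E vs B: 89–20 for E.
E vs D: 86–23 for E.
E vs C: 64–45 for E.
E beats every other option head-to-head.

E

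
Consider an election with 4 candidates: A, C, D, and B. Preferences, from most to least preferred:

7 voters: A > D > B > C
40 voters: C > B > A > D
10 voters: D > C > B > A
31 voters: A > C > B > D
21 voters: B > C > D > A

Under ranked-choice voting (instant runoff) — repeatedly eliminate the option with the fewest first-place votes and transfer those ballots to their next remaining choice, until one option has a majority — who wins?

C

Round 1: A 38, C 40, D 10, B 21. Eliminate D.
Round 2: A 38, C 50, B 21. Eliminate B.
Round 3: A 38, C 71. C has a majority.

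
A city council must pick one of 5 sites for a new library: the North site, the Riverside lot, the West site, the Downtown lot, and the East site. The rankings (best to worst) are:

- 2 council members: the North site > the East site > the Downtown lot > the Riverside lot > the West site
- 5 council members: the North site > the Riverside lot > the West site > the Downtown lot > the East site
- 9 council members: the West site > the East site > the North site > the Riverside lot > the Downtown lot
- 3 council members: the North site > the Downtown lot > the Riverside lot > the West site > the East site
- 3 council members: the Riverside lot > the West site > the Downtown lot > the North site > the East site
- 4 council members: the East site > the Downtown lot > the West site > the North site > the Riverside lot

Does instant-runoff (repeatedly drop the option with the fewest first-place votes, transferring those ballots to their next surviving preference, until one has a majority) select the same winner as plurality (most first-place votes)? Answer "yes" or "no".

Instant-runoff — R1 the North site 10, the Riverside lot 3, the West site 9, the Downtown lot 0, the East site 4 (the Downtown lot out); R2 the North site 10, the Riverside lot 3, the West site 9, the East site 4 (the Riverside lot out); R3 the North site 10, the West site 12, the East site 4 (the East site out); R4 the North site 10, the West site 16 (the West site winner). Winner: the West site.
Plurality — first-place votes: the North site 10, the Riverside lot 3, the West site 9, the Downtown lot 0, the East site 4. Winner: the North site.
The two methods disagree.

no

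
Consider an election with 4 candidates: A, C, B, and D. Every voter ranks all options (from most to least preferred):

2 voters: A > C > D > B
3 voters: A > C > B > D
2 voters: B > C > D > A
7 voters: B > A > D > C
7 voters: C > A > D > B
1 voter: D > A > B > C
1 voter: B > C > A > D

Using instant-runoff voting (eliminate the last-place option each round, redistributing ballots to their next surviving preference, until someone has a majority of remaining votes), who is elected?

Round 1: A 5, C 7, B 10, D 1. Eliminate D.
Round 2: A 6, C 7, B 10. Eliminate A.
Round 3: C 12, B 11. C has a majority.

C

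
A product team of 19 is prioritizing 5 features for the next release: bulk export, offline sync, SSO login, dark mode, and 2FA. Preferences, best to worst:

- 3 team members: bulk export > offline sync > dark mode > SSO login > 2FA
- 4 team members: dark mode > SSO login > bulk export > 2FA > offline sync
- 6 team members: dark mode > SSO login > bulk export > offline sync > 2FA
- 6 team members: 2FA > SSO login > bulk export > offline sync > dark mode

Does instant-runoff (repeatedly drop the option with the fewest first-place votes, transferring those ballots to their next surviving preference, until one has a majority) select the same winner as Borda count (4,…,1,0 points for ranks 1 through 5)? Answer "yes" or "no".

Instant-runoff — R1 bulk export 3, offline sync 0, SSO login 0, dark mode 10, 2FA 6 (dark mode winner). Winner: dark mode.
Borda — scores: bulk export 44, offline sync 21, SSO login 51, dark mode 46, 2FA 28. Winner: SSO login.
The two methods disagree.

no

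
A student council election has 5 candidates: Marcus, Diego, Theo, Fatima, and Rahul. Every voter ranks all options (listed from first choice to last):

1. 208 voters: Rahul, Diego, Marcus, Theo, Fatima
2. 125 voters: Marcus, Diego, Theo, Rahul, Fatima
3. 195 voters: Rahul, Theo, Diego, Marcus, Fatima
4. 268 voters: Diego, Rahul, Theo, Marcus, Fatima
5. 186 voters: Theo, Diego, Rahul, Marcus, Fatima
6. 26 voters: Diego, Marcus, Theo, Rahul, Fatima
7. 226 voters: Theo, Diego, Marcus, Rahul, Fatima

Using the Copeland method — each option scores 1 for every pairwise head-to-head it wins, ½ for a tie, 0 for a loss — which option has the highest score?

Marcus: beats Fatima; loses to Diego, Theo, and Rahul → score 1.
Diego: beats Marcus, Theo, Fatima, and Rahul → score 4.
Theo: beats Marcus and Fatima; loses to Diego and Rahul → score 2.
Fatima: loses to Marcus, Diego, Theo, and Rahul → score 0.
Rahul: beats Marcus, Theo, and Fatima; loses to Diego → score 3.
Diego has the best pairwise record.

Diego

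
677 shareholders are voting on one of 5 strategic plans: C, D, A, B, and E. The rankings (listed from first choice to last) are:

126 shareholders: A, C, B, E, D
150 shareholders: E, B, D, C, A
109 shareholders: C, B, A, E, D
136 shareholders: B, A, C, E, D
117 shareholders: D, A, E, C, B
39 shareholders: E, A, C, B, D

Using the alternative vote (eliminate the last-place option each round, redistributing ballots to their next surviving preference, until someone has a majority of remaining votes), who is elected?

Round 1: C 109, D 117, A 126, B 136, E 189. Eliminate C.
Round 2: D 117, A 126, B 245, E 189. Eliminate D.
Round 3: A 243, B 245, E 189. Eliminate E.
Round 4: A 282, B 395. B has a majority.

B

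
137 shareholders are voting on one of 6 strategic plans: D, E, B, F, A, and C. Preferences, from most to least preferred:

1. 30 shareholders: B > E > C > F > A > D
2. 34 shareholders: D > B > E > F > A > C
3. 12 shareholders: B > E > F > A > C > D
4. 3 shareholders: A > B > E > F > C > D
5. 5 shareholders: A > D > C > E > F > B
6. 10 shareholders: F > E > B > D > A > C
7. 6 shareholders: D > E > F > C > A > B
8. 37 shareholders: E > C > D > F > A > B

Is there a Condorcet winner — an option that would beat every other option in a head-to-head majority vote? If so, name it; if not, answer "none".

Checking pairwise contests:
E beats D 92–45.
B beats E 79–58.
D beats B 82–55.
D beats F 82–55.
D beats A 87–50.
E beats C 132–5.
Every option loses at least one head-to-head, so there is no Condorcet winner.

none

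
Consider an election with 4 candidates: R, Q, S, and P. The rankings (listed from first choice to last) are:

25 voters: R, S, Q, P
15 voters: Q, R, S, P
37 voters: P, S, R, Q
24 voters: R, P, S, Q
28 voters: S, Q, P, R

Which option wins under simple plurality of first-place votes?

First-place votes: R 49, Q 15, S 28, P 37.
R has the most first-place votes.

R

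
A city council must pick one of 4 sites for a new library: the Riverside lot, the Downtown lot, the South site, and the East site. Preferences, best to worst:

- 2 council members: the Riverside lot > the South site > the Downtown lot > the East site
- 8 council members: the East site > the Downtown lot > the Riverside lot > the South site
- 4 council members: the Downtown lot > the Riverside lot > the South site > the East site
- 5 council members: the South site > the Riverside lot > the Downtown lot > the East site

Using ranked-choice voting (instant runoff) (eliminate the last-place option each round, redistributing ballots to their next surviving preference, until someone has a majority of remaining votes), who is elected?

Round 1: the Riverside lot 2, the Downtown lot 4, the South site 5, the East site 8. Eliminate the Riverside lot.
Round 2: the Downtown lot 4, the South site 7, the East site 8. Eliminate the Downtown lot.
Round 3: the South site 11, the East site 8. The South site has a majority.

the South site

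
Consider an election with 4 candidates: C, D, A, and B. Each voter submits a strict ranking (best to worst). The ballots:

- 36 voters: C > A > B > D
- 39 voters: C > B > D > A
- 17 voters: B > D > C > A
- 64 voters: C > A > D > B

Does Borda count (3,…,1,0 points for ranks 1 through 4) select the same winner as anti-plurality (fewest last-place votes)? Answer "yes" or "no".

yes

Borda — scores: C 434, D 137, A 200, B 165. Winner: C.
Anti-plurality — last-place votes: C 0, D 36, A 56, B 64. Winner: C.
The two methods agree.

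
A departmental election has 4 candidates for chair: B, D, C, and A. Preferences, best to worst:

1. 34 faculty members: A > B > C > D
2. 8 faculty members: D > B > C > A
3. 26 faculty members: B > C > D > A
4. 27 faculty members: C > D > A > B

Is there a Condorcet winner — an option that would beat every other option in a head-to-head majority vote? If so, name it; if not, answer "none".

none

Checking pairwise contests:
A beats B 61–34.
B beats D 60–35.
B beats C 68–27.
D beats A 61–34.
Every option loses at least one head-to-head, so there is no Condorcet winner.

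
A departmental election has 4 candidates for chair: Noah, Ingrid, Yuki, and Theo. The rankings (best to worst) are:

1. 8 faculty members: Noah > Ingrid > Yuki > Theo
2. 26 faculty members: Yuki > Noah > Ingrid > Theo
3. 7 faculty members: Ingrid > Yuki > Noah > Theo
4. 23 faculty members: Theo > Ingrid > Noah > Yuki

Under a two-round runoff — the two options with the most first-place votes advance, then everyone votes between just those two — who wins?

Round 1 first-place votes: Noah 8, Ingrid 7, Yuki 26, Theo 23.
Yuki and Theo advance.
Runoff: Yuki is preferred to Theo by 41 voters; Theo by 23.
Yuki wins the runoff.

Yuki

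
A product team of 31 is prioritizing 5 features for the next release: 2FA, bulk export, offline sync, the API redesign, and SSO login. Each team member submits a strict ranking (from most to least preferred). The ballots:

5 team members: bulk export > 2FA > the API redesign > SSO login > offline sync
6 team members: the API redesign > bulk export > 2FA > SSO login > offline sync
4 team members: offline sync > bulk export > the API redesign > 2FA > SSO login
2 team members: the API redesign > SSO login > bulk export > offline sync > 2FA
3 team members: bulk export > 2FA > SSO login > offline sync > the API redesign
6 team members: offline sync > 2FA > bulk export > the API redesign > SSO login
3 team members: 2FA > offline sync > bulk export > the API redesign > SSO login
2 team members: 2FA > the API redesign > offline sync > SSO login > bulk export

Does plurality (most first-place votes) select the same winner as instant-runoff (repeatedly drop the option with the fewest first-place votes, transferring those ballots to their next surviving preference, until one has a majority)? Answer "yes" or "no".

yes

Plurality — first-place votes: 2FA 5, bulk export 8, offline sync 10, the API redesign 8, SSO login 0. Winner: offline sync.
Instant-runoff — R1 2FA 5, bulk export 8, offline sync 10, the API redesign 8, SSO login 0 (SSO login out); R2 2FA 5, bulk export 8, offline sync 10, the API redesign 8 (2FA out); R3 bulk export 8, offline sync 13, the API redesign 10 (bulk export out); R4 offline sync 16, the API redesign 15 (offline sync winner). Winner: offline sync.
The two methods agree.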